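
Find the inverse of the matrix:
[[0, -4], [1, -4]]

For [[a,b],[c,d]], inverse = (1/det)·[[d,-b],[-c,a]]
det = (0)(-4) - (-4)(1) = 0 - -4 = 4
Inverse = (1/4)·[[-4, 4], [-1, 0]]
= [[-1, 1], [-1/4, 0]]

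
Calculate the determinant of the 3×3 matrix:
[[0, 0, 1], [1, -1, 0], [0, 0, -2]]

Expansion along first row:
det = 0·det([[-1,0],[0,-2]]) - 0·det([[1,0],[0,-2]]) + 1·det([[1,-1],[0,0]])
    = 0·(-1·-2 - 0·0) - 0·(1·-2 - 0·0) + 1·(1·0 - -1·0)
    = 0·2 - 0·-2 + 1·0
    = 0 + 0 + 0 = 0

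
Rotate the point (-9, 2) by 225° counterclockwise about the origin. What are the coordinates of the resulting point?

Rotation matrix for 225°: [[cos 225°, -sin 225°], [sin 225°, cos 225°]] ≈ [[-0.707107, 0.707107], [-0.707107, -0.707107]]
[[-0.707107, 0.707107], [-0.707107, -0.707107]] × [-9, 2]ᵀ ≈ [7.7782, 4.9497]ᵀ
Result: (7.7782, 4.9497)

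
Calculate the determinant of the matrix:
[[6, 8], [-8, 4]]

For a 2×2 matrix [[a, b], [c, d]], det = ad - bc
det = (6)(4) - (8)(-8) = 24 - -64 = 88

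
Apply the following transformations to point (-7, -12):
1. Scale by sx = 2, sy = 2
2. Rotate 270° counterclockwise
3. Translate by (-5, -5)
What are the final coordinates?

Step 1: Scale → (-14, -24)
Step 2: Rotate 270° → (-24, 14)
Step 3: Translate → (-29, 9)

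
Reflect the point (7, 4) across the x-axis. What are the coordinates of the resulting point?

Reflection across x-axis: (7, 4) → (7, -4)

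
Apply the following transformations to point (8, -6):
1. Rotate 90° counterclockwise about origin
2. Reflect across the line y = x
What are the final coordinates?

Step 1: Rotate 90° → (6, 8)
Step 2: Reflect across line y = x → (8, 6)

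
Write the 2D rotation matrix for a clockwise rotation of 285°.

Rotation matrix formula: [[cos θ, -sin θ], [sin θ, cos θ]]
A clockwise rotation by 285° is equivalent to a counterclockwise rotation by -285°.
For θ = -285°:
cos(-285°) = 0.2588
sin(-285°) = 0.9659
Result: [[0.2588, -0.9659], [0.9659, 0.2588]]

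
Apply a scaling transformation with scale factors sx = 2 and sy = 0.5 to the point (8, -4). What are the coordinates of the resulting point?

Scaling matrix:
[[2, 0], [0, 0.50]]
Result: (8 × 2, -4 × 0.5) = (16, -2)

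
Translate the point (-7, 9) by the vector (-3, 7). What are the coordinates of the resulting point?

Translation by (-3, 7) (homogeneous matrix [[1, 0, -3], [0, 1, 7], [0, 0, 1]]):
x' = -7 + -3 = -10
y' = 9 + 7 = 16
Result: (-10, 16)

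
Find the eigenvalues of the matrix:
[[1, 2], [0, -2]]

Characteristic equation: det(A - λI) = 0
λ² - (trace)λ + (det) = 0
trace = 1 + -2 = -1, det = (1)(-2) - (2)(0) = -2
λ² - (-1)λ + (-2) = 0
λ = (-1 ± √((-1)² - 4·(-2))) / 2 = (-1 ± √9) / 2
Solving: λ = -2, 1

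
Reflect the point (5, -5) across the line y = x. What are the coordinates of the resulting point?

Reflection across line y = x: (5, -5) → (-5, 5)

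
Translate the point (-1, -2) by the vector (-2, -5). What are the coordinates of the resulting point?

Translation by (-2, -5) (homogeneous matrix [[1, 0, -2], [0, 1, -5], [0, 0, 1]]):
x' = -1 + -2 = -3
y' = -2 + -5 = -7
Result: (-3, -7)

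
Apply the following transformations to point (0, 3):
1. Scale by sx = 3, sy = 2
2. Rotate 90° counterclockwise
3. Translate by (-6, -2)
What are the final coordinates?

Step 1: Scale → (0, 6)
Step 2: Rotate 90° → (-6, 0)
Step 3: Translate → (-12, -2)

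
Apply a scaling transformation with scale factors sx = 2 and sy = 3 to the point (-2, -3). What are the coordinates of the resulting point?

Scaling matrix:
[[2, 0], [0, 3]]
Result: (-2 × 2, -3 × 3) = (-4, -9)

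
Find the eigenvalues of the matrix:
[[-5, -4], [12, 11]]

Characteristic equation: det(A - λI) = 0
λ² - (trace)λ + (det) = 0
trace = -5 + 11 = 6, det = (-5)(11) - (-4)(12) = -7
λ² - (6)λ + (-7) = 0
λ = (6 ± √((6)² - 4·(-7))) / 2 = (6 ± √64) / 2
Solving: λ = -1, 7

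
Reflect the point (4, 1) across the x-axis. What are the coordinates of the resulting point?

Reflection across x-axis: (4, 1) → (4, -1)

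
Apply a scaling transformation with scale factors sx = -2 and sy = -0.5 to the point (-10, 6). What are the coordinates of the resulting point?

Scaling matrix:
[[-2, 0], [0, -0.50]]
Result: (-10 × -2, 6 × -0.5) = (20, -3)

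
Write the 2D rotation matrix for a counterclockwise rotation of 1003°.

Rotation matrix formula: [[cos θ, -sin θ], [sin θ, cos θ]]
For θ = 1003°:
cos(1003°) = 0.2250
sin(1003°) = -0.9744
Result: [[0.2250, 0.9744], [-0.9744, 0.2250]]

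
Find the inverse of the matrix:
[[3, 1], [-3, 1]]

For [[a,b],[c,d]], inverse = (1/det)·[[d,-b],[-c,a]]
det = (3)(1) - (1)(-3) = 3 - -3 = 6
Inverse = (1/6)·[[1, -1], [3, 3]]
= [[1/6, -1/6], [1/2, 1/2]]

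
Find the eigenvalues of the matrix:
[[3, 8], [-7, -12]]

Characteristic equation: det(A - λI) = 0
λ² - (trace)λ + (det) = 0
trace = 3 + -12 = -9, det = (3)(-12) - (8)(-7) = 20
λ² - (-9)λ + (20) = 0
λ = (-9 ± √((-9)² - 4·(20))) / 2 = (-9 ± √1) / 2
Solving: λ = -5, -4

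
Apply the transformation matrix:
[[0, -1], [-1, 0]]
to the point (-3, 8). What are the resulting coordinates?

Matrix multiplication:
[[0, -1], [-1, 0]] × [-3, 8]ᵀ
= [(0)(-3) + (-1)(8), (-1)(-3) + (0)(8)]ᵀ
= [-8, 3]ᵀ
Result: (-8, 3)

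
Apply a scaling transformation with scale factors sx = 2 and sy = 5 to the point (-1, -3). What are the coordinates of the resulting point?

Scaling matrix:
[[2, 0], [0, 5]]
Result: (-1 × 2, -3 × 5) = (-2, -15)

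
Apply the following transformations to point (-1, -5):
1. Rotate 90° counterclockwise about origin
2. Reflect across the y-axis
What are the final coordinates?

Step 1: Rotate 90° → (5, -1)
Step 2: Reflect across y-axis → (-5, -1)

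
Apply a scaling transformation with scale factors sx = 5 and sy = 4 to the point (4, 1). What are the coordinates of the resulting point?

Scaling matrix:
[[5, 0], [0, 4]]
Result: (4 × 5, 1 × 4) = (20, 4)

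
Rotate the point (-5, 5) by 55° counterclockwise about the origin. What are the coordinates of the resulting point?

Rotation matrix for 55°: [[cos 55°, -sin 55°], [sin 55°, cos 55°]] ≈ [[0.573576, -0.819152], [0.819152, 0.573576]]
[[0.573576, -0.819152], [0.819152, 0.573576]] × [-5, 5]ᵀ ≈ [-6.9636, -1.2279]ᵀ
Result: (-6.9636, -1.2279)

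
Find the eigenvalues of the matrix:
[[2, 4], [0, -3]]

Characteristic equation: det(A - λI) = 0
λ² - (trace)λ + (det) = 0
trace = 2 + -3 = -1, det = (2)(-3) - (4)(0) = -6
λ² - (-1)λ + (-6) = 0
λ = (-1 ± √((-1)² - 4·(-6))) / 2 = (-1 ± √25) / 2
Solving: λ = -3, 2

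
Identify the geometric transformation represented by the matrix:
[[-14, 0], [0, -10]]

This matrix represents: non-uniform scaling by sx = -14, sy = -10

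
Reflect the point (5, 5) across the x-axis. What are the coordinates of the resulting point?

Reflection across x-axis: (5, 5) → (5, -5)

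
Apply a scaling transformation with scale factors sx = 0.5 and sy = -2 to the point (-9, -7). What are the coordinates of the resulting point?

Scaling matrix:
[[0.50, 0], [0, -2]]
Result: (-9 × 0.5, -7 × -2) = (-4.5, 14)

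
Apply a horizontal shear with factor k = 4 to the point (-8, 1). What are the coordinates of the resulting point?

Shear matrix for horizontal shear with factor k = 4:
[[1, 4], [0, 1]]
Result: (-8, 1) → (-4, 1)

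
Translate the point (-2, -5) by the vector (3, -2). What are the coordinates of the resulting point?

Translation by (3, -2) (homogeneous matrix [[1, 0, 3], [0, 1, -2], [0, 0, 1]]):
x' = -2 + 3 = 1
y' = -5 + -2 = -7
Result: (1, -7)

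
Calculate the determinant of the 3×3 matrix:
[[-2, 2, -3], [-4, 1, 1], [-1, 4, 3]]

Expansion along first row:
det = -2·det([[1,1],[4,3]]) - 2·det([[-4,1],[-1,3]]) + -3·det([[-4,1],[-1,4]])
    = -2·(1·3 - 1·4) - 2·(-4·3 - 1·-1) + -3·(-4·4 - 1·-1)
    = -2·-1 - 2·-11 + -3·-15
    = 2 + 22 + 45 = 69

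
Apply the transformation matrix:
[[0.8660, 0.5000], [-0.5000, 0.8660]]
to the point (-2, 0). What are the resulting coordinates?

Matrix multiplication:
[[0.8660, 0.5000], [-0.5000, 0.8660]] × [-2, 0]ᵀ
= [(0.8660)(-2) + (0.5000)(0), (-0.5000)(-2) + (0.8660)(0)]ᵀ
= [-1.7320, 1]ᵀ
Result: (-1.7320, 1)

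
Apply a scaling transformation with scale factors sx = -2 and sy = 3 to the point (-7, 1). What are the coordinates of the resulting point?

Scaling matrix:
[[-2, 0], [0, 3]]
Result: (-7 × -2, 1 × 3) = (14, 3)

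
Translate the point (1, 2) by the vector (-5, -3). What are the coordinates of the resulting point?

Translation by (-5, -3) (homogeneous matrix [[1, 0, -5], [0, 1, -3], [0, 0, 1]]):
x' = 1 + -5 = -4
y' = 2 + -3 = -1
Result: (-4, -1)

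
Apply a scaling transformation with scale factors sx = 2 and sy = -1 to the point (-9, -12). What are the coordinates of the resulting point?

Scaling matrix:
[[2, 0], [0, -1]]
Result: (-9 × 2, -12 × -1) = (-18, 12)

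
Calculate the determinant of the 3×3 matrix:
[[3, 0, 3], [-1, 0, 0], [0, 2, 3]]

Expansion along first row:
det = 3·det([[0,0],[2,3]]) - 0·det([[-1,0],[0,3]]) + 3·det([[-1,0],[0,2]])
    = 3·(0·3 - 0·2) - 0·(-1·3 - 0·0) + 3·(-1·2 - 0·0)
    = 3·0 - 0·-3 + 3·-2
    = 0 + 0 + -6 = -6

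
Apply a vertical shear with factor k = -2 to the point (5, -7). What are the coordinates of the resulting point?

Shear matrix for vertical shear with factor k = -2:
[[1, 0], [-2, 1]]
Result: (5, -7) → (5, -17)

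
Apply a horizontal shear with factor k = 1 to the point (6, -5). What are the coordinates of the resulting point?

Shear matrix for horizontal shear with factor k = 1:
[[1, 1], [0, 1]]
Result: (6, -5) → (1, -5)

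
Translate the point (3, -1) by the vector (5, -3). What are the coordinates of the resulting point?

Translation by (5, -3) (homogeneous matrix [[1, 0, 5], [0, 1, -3], [0, 0, 1]]):
x' = 3 + 5 = 8
y' = -1 + -3 = -4
Result: (8, -4)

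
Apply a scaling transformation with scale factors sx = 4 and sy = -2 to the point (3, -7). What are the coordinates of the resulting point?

Scaling matrix:
[[4, 0], [0, -2]]
Result: (3 × 4, -7 × -2) = (12, 14)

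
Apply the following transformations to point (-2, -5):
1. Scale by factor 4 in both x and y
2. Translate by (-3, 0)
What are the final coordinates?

Step 1: Scale (-2, -5) by 4 → (-8, -20)
Step 2: Translate by (-3, 0) → (-11, -20)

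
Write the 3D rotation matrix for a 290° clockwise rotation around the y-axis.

Rotation matrix for clockwise 290° around y-axis:
A clockwise rotation by 290° is a counterclockwise rotation by -290°.
cos(-290°) = 0.3420, sin(-290°) = 0.9397
Result: [[0.3420, 0, 0.9397], [0, 1, 0], [-0.9397, 0, 0.3420]]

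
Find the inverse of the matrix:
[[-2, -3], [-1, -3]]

For [[a,b],[c,d]], inverse = (1/det)·[[d,-b],[-c,a]]
det = (-2)(-3) - (-3)(-1) = 6 - 3 = 3
Inverse = (1/3)·[[-3, 3], [1, -2]]
= [[-1, 1], [1/3, -2/3]]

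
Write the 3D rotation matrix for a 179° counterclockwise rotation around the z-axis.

Rotation matrix for counterclockwise 179° around z-axis:
cos(179°) = -0.9998, sin(179°) = 0.0175
Result: [[-0.9998, -0.0175, 0], [0.0175, -0.9998, 0], [0, 0, 1]]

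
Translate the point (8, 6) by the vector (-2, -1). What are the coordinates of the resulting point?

Translation by (-2, -1) (homogeneous matrix [[1, 0, -2], [0, 1, -1], [0, 0, 1]]):
x' = 8 + -2 = 6
y' = 6 + -1 = 5
Result: (6, 5)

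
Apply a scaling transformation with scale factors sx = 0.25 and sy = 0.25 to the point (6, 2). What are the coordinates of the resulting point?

Scaling matrix:
[[0.25, 0], [0, 0.25]]
Result: (6 × 0.25, 2 × 0.25) = (1.5, 0.5)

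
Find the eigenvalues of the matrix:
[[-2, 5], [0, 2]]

Characteristic equation: det(A - λI) = 0
λ² - (trace)λ + (det) = 0
trace = -2 + 2 = 0, det = (-2)(2) - (5)(0) = -4
λ² - (0)λ + (-4) = 0
λ = (0 ± √((0)² - 4·(-4))) / 2 = (0 ± √16) / 2
Solving: λ = -2, 2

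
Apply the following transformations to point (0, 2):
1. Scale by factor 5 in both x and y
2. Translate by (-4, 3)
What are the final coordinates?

Step 1: Scale (0, 2) by 5 → (0, 10)
Step 2: Translate by (-4, 3) → (-4, 13)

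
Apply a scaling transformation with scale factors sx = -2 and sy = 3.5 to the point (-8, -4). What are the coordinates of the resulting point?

Scaling matrix:
[[-2, 0], [0, 3.50]]
Result: (-8 × -2, -4 × 3.5) = (16, -14)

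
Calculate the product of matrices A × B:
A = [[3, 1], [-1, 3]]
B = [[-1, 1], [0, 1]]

Matrix multiplication:
C[0][0] = 3×-1 + 1×0 = -3
C[0][1] = 3×1 + 1×1 = 4
C[1][0] = -1×-1 + 3×0 = 1
C[1][1] = -1×1 + 3×1 = 2
Result: [[-3, 4], [1, 2]]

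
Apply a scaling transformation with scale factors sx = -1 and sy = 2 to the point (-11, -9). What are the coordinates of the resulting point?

Scaling matrix:
[[-1, 0], [0, 2]]
Result: (-11 × -1, -9 × 2) = (11, -18)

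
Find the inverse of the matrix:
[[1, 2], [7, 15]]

For [[a,b],[c,d]], inverse = (1/det)·[[d,-b],[-c,a]]
det = (1)(15) - (2)(7) = 15 - 14 = 1
Inverse = [[15, -2], [-7, 1]]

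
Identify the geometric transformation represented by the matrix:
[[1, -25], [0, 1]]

This matrix represents: horizontal shear with factor -25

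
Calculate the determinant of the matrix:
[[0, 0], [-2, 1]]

For a 2×2 matrix [[a, b], [c, d]], det = ad - bc
det = (0)(1) - (0)(-2) = 0 - 0 = 0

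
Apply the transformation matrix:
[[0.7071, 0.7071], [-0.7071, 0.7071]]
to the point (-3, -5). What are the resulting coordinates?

Matrix multiplication:
[[0.7071, 0.7071], [-0.7071, 0.7071]] × [-3, -5]ᵀ
= [(0.7071)(-3) + (0.7071)(-5), (-0.7071)(-3) + (0.7071)(-5)]ᵀ
= [-5.6568, -1.4142]ᵀ
Result: (-5.6568, -1.4142)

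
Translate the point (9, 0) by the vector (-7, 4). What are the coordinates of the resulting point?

Translation by (-7, 4) (homogeneous matrix [[1, 0, -7], [0, 1, 4], [0, 0, 1]]):
x' = 9 + -7 = 2
y' = 0 + 4 = 4
Result: (2, 4)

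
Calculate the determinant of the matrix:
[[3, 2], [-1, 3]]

For a 2×2 matrix [[a, b], [c, d]], det = ad - bc
det = (3)(3) - (2)(-1) = 9 - -2 = 11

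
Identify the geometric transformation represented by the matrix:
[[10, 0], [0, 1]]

This matrix represents: non-uniform scaling by sx = 10, sy = 1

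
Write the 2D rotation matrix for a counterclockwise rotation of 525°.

Rotation matrix formula: [[cos θ, -sin θ], [sin θ, cos θ]]
For θ = 525°:
cos(525°) = -0.9659
sin(525°) = 0.2588
Result: [[-0.9659, -0.2588], [0.2588, -0.9659]]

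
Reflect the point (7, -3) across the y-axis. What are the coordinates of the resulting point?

Reflection across y-axis: (7, -3) → (-7, -3)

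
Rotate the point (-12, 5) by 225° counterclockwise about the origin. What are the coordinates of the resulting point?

Rotation matrix for 225°: [[cos 225°, -sin 225°], [sin 225°, cos 225°]] ≈ [[-0.707107, 0.707107], [-0.707107, -0.707107]]
[[-0.707107, 0.707107], [-0.707107, -0.707107]] × [-12, 5]ᵀ ≈ [12.0208, 4.9497]ᵀ
Result: (12.0208, 4.9497)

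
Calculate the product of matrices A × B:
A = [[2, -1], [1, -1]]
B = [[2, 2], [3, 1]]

Matrix multiplication:
C[0][0] = 2×2 + -1×3 = 1
C[0][1] = 2×2 + -1×1 = 3
C[1][0] = 1×2 + -1×3 = -1
C[1][1] = 1×2 + -1×1 = 1
Result: [[1, 3], [-1, 1]]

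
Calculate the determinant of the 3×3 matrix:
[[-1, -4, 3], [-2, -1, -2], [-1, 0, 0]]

Expansion along first row:
det = -1·det([[-1,-2],[0,0]]) - -4·det([[-2,-2],[-1,0]]) + 3·det([[-2,-1],[-1,0]])
    = -1·(-1·0 - -2·0) - -4·(-2·0 - -2·-1) + 3·(-2·0 - -1·-1)
    = -1·0 - -4·-2 + 3·-1
    = 0 + -8 + -3 = -11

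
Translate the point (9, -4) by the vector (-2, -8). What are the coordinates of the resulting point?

Translation by (-2, -8) (homogeneous matrix [[1, 0, -2], [0, 1, -8], [0, 0, 1]]):
x' = 9 + -2 = 7
y' = -4 + -8 = -12
Result: (7, -12)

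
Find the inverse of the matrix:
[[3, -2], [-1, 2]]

For [[a,b],[c,d]], inverse = (1/det)·[[d,-b],[-c,a]]
det = (3)(2) - (-2)(-1) = 6 - 2 = 4
Inverse = (1/4)·[[2, 2], [1, 3]]
= [[1/2, 1/2], [1/4, 3/4]]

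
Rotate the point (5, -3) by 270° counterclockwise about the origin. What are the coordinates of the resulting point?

Rotation matrix for 270°: [[cos 270°, -sin 270°], [sin 270°, cos 270°]] = [[0, 1], [-1, 0]]
[[0, 1], [-1, 0]] × [5, -3]ᵀ = [-3, -5]ᵀ
Result: (-3, -5)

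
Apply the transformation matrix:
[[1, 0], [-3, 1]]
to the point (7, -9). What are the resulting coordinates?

Matrix multiplication:
[[1, 0], [-3, 1]] × [7, -9]ᵀ
= [(1)(7) + (0)(-9), (-3)(7) + (1)(-9)]ᵀ
= [7, -30]ᵀ
Result: (7, -30)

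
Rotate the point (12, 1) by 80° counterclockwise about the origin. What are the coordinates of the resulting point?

Rotation matrix for 80°: [[cos 80°, -sin 80°], [sin 80°, cos 80°]] ≈ [[0.173648, -0.984808], [0.984808, 0.173648]]
[[0.173648, -0.984808], [0.984808, 0.173648]] × [12, 1]ᵀ ≈ [1.0990, 11.9913]ᵀ
Result: (1.0990, 11.9913)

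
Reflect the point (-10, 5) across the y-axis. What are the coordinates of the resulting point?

Reflection across y-axis: (-10, 5) → (10, 5)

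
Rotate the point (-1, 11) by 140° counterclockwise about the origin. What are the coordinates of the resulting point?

Rotation matrix for 140°: [[cos 140°, -sin 140°], [sin 140°, cos 140°]] ≈ [[-0.766044, -0.642788], [0.642788, -0.766044]]
[[-0.766044, -0.642788], [0.642788, -0.766044]] × [-1, 11]ᵀ ≈ [-6.3046, -9.0693]ᵀ
Result: (-6.3046, -9.0693)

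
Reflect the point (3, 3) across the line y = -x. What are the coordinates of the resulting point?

Reflection across line y = -x: (3, 3) → (-3, -3)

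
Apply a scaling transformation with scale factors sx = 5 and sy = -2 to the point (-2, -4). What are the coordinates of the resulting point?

Scaling matrix:
[[5, 0], [0, -2]]
Result: (-2 × 5, -4 × -2) = (-10, 8)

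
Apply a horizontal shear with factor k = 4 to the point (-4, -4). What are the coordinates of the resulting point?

Shear matrix for horizontal shear with factor k = 4:
[[1, 4], [0, 1]]
Result: (-4, -4) → (-20, -4)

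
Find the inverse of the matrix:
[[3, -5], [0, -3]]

For [[a,b],[c,d]], inverse = (1/det)·[[d,-b],[-c,a]]
det = (3)(-3) - (-5)(0) = -9 - 0 = -9
Inverse = (1/-9)·[[-3, 5], [0, 3]]
= [[1/3, -5/9], [0, -1/3]]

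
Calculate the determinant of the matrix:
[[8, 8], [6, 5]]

For a 2×2 matrix [[a, b], [c, d]], det = ad - bc
det = (8)(5) - (8)(6) = 40 - 48 = -8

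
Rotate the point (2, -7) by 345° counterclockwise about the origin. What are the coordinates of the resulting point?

Rotation matrix for 345°: [[cos 345°, -sin 345°], [sin 345°, cos 345°]] ≈ [[0.965926, 0.258819], [-0.258819, 0.965926]]
[[0.965926, 0.258819], [-0.258819, 0.965926]] × [2, -7]ᵀ ≈ [0.1201, -7.2791]ᵀ
Result: (0.1201, -7.2791)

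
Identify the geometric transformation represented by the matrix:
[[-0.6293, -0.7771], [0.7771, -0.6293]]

This matrix represents: rotation by 129° counterclockwise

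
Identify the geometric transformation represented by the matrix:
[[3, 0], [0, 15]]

This matrix represents: non-uniform scaling by sx = 3, sy = 15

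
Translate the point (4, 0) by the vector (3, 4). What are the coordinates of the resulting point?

Translation by (3, 4) (homogeneous matrix [[1, 0, 3], [0, 1, 4], [0, 0, 1]]):
x' = 4 + 3 = 7
y' = 0 + 4 = 4
Result: (7, 4)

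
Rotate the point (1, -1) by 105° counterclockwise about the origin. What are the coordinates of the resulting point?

Rotation matrix for 105°: [[cos 105°, -sin 105°], [sin 105°, cos 105°]] ≈ [[-0.258819, -0.965926], [0.965926, -0.258819]]
[[-0.258819, -0.965926], [0.965926, -0.258819]] × [1, -1]ᵀ ≈ [0.7071, 1.2247]ᵀ
Result: (0.7071, 1.2247)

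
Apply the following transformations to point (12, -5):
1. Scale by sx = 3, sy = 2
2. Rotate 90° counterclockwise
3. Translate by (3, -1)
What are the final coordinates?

Step 1: Scale → (36, -10)
Step 2: Rotate 90° → (10, 36)
Step 3: Translate → (13, 35)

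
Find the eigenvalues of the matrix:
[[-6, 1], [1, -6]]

Characteristic equation: det(A - λI) = 0
λ² - (trace)λ + (det) = 0
trace = -6 + -6 = -12, det = (-6)(-6) - (1)(1) = 35
λ² - (-12)λ + (35) = 0
λ = (-12 ± √((-12)² - 4·(35))) / 2 = (-12 ± √4) / 2
Solving: λ = -7, -5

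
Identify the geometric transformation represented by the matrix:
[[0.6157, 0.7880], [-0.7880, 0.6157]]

This matrix represents: rotation by 308° counterclockwise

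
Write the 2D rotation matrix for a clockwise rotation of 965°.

Rotation matrix formula: [[cos θ, -sin θ], [sin θ, cos θ]]
A clockwise rotation by 965° is equivalent to a counterclockwise rotation by -965°.
For θ = -965°:
cos(-965°) = -0.4226
sin(-965°) = 0.9063
Result: [[-0.4226, -0.9063], [0.9063, -0.4226]]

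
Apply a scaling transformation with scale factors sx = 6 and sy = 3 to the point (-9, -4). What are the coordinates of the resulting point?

Scaling matrix:
[[6, 0], [0, 3]]
Result: (-9 × 6, -4 × 3) = (-54, -12)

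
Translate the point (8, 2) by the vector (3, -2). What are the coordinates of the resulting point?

Translation by (3, -2) (homogeneous matrix [[1, 0, 3], [0, 1, -2], [0, 0, 1]]):
x' = 8 + 3 = 11
y' = 2 + -2 = 0
Result: (11, 0)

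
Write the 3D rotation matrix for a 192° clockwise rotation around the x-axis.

Rotation matrix for clockwise 192° around x-axis:
A clockwise rotation by 192° is a counterclockwise rotation by -192°.
cos(-192°) = -0.9781, sin(-192°) = 0.2079
Result: [[1, 0, 0], [0, -0.9781, -0.2079], [0, 0.2079, -0.9781]]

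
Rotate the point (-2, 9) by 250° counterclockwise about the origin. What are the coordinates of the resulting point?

Rotation matrix for 250°: [[cos 250°, -sin 250°], [sin 250°, cos 250°]] ≈ [[-0.342020, 0.939693], [-0.939693, -0.342020]]
[[-0.342020, 0.939693], [-0.939693, -0.342020]] × [-2, 9]ᵀ ≈ [9.1413, -1.1988]ᵀ
Result: (9.1413, -1.1988)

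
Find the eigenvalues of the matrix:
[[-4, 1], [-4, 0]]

Characteristic equation: det(A - λI) = 0
λ² - (trace)λ + (det) = 0
trace = -4 + 0 = -4, det = (-4)(0) - (1)(-4) = 4
λ² - (-4)λ + (4) = 0
λ = (-4 ± √((-4)² - 4·(4))) / 2 = (-4 ± √0) / 2
Solving: λ = -2, -2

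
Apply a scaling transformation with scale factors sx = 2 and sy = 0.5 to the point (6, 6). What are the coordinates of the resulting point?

Scaling matrix:
[[2, 0], [0, 0.50]]
Result: (6 × 2, 6 × 0.5) = (12, 3)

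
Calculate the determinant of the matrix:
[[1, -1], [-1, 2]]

For a 2×2 matrix [[a, b], [c, d]], det = ad - bc
det = (1)(2) - (-1)(-1) = 2 - 1 = 1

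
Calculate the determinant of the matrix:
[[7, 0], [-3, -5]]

For a 2×2 matrix [[a, b], [c, d]], det = ad - bc
det = (7)(-5) - (0)(-3) = -35 - 0 = -35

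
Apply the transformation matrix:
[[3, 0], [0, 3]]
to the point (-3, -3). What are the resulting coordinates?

Matrix multiplication:
[[3, 0], [0, 3]] × [-3, -3]ᵀ
= [(3)(-3) + (0)(-3), (0)(-3) + (3)(-3)]ᵀ
= [-9, -9]ᵀ
Result: (-9, -9)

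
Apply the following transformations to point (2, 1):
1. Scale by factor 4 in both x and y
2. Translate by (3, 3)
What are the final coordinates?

Step 1: Scale (2, 1) by 4 → (8, 4)
Step 2: Translate by (3, 3) → (11, 7)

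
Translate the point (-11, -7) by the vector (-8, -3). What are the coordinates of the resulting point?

Translation by (-8, -3) (homogeneous matrix [[1, 0, -8], [0, 1, -3], [0, 0, 1]]):
x' = -11 + -8 = -19
y' = -7 + -3 = -10
Result: (-19, -10)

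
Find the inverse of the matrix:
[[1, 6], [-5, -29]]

For [[a,b],[c,d]], inverse = (1/det)·[[d,-b],[-c,a]]
det = (1)(-29) - (6)(-5) = -29 - -30 = 1
Inverse = [[-29, -6], [5, 1]]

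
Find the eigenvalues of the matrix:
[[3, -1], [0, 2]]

Characteristic equation: det(A - λI) = 0
λ² - (trace)λ + (det) = 0
trace = 3 + 2 = 5, det = (3)(2) - (-1)(0) = 6
λ² - (5)λ + (6) = 0
λ = (5 ± √((5)² - 4·(6))) / 2 = (5 ± √1) / 2
Solving: λ = 2, 3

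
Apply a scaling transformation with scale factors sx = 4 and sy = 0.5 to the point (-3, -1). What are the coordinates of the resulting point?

Scaling matrix:
[[4, 0], [0, 0.50]]
Result: (-3 × 4, -1 × 0.5) = (-12, -0.5)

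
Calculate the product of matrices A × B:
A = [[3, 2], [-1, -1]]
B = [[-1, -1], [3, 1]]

Matrix multiplication:
C[0][0] = 3×-1 + 2×3 = 3
C[0][1] = 3×-1 + 2×1 = -1
C[1][0] = -1×-1 + -1×3 = -2
C[1][1] = -1×-1 + -1×1 = 0
Result: [[3, -1], [-2, 0]]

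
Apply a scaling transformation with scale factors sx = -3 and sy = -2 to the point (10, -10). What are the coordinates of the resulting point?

Scaling matrix:
[[-3, 0], [0, -2]]
Result: (10 × -3, -10 × -2) = (-30, 20)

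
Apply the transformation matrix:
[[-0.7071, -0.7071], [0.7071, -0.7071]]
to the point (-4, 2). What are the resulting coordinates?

Matrix multiplication:
[[-0.7071, -0.7071], [0.7071, -0.7071]] × [-4, 2]ᵀ
= [(-0.7071)(-4) + (-0.7071)(2), (0.7071)(-4) + (-0.7071)(2)]ᵀ
= [1.4142, -4.2426]ᵀ
Result: (1.4142, -4.2426)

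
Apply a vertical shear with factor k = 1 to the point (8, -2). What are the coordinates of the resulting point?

Shear matrix for vertical shear with factor k = 1:
[[1, 0], [1, 1]]
Result: (8, -2) → (8, 6)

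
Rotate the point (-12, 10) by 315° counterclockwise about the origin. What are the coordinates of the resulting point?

Rotation matrix for 315°: [[cos 315°, -sin 315°], [sin 315°, cos 315°]] ≈ [[0.707107, 0.707107], [-0.707107, 0.707107]]
[[0.707107, 0.707107], [-0.707107, 0.707107]] × [-12, 10]ᵀ ≈ [-1.4142, 15.5563]ᵀ
Result: (-1.4142, 15.5563)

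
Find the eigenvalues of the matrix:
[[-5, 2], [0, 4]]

Characteristic equation: det(A - λI) = 0
λ² - (trace)λ + (det) = 0
trace = -5 + 4 = -1, det = (-5)(4) - (2)(0) = -20
λ² - (-1)λ + (-20) = 0
λ = (-1 ± √((-1)² - 4·(-20))) / 2 = (-1 ± √81) / 2
Solving: λ = -5, 4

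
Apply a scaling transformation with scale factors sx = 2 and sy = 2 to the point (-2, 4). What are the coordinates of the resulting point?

Scaling matrix:
[[2, 0], [0, 2]]
Result: (-2 × 2, 4 × 2) = (-4, 8)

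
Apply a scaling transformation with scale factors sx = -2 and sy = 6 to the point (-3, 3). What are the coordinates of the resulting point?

Scaling matrix:
[[-2, 0], [0, 6]]
Result: (-3 × -2, 3 × 6) = (6, 18)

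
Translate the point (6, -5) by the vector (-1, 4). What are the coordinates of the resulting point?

Translation by (-1, 4) (homogeneous matrix [[1, 0, -1], [0, 1, 4], [0, 0, 1]]):
x' = 6 + -1 = 5
y' = -5 + 4 = -1
Result: (5, -1)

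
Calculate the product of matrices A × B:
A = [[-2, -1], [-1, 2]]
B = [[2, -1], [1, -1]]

Matrix multiplication:
C[0][0] = -2×2 + -1×1 = -5
C[0][1] = -2×-1 + -1×-1 = 3
C[1][0] = -1×2 + 2×1 = 0
C[1][1] = -1×-1 + 2×-1 = -1
Result: [[-5, 3], [0, -1]]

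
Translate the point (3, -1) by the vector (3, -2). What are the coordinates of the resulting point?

Translation by (3, -2) (homogeneous matrix [[1, 0, 3], [0, 1, -2], [0, 0, 1]]):
x' = 3 + 3 = 6
y' = -1 + -2 = -3
Result: (6, -3)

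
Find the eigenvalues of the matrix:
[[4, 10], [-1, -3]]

Characteristic equation: det(A - λI) = 0
λ² - (trace)λ + (det) = 0
trace = 4 + -3 = 1, det = (4)(-3) - (10)(-1) = -2
λ² - (1)λ + (-2) = 0
λ = (1 ± √((1)² - 4·(-2))) / 2 = (1 ± √9) / 2
Solving: λ = -1, 2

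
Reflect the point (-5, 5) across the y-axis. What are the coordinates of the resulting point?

Reflection across y-axis: (-5, 5) → (5, 5)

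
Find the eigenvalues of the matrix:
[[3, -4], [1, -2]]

Characteristic equation: det(A - λI) = 0
λ² - (trace)λ + (det) = 0
trace = 3 + -2 = 1, det = (3)(-2) - (-4)(1) = -2
λ² - (1)λ + (-2) = 0
λ = (1 ± √((1)² - 4·(-2))) / 2 = (1 ± √9) / 2
Solving: λ = -1, 2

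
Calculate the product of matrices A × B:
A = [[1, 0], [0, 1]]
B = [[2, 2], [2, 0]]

Matrix multiplication:
C[0][0] = 1×2 + 0×2 = 2
C[0][1] = 1×2 + 0×0 = 2
C[1][0] = 0×2 + 1×2 = 2
C[1][1] = 0×2 + 1×0 = 0
Result: [[2, 2], [2, 0]]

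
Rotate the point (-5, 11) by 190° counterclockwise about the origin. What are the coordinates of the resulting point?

Rotation matrix for 190°: [[cos 190°, -sin 190°], [sin 190°, cos 190°]] ≈ [[-0.984808, 0.173648], [-0.173648, -0.984808]]
[[-0.984808, 0.173648], [-0.173648, -0.984808]] × [-5, 11]ᵀ ≈ [6.8342, -9.9646]ᵀ
Result: (6.8342, -9.9646)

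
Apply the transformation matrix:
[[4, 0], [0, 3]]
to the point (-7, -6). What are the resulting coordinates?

Matrix multiplication:
[[4, 0], [0, 3]] × [-7, -6]ᵀ
= [(4)(-7) + (0)(-6), (0)(-7) + (3)(-6)]ᵀ
= [-28, -18]ᵀ
Result: (-28, -18)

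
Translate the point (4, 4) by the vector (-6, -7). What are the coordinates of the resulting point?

Translation by (-6, -7) (homogeneous matrix [[1, 0, -6], [0, 1, -7], [0, 0, 1]]):
x' = 4 + -6 = -2
y' = 4 + -7 = -3
Result: (-2, -3)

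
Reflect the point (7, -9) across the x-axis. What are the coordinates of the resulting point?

Reflection across x-axis: (7, -9) → (7, 9)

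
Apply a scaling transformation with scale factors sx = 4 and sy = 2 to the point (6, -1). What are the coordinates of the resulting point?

Scaling matrix:
[[4, 0], [0, 2]]
Result: (6 × 4, -1 × 2) = (24, -2)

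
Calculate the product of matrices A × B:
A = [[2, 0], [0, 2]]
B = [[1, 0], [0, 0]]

Matrix multiplication:
C[0][0] = 2×1 + 0×0 = 2
C[0][1] = 2×0 + 0×0 = 0
C[1][0] = 0×1 + 2×0 = 0
C[1][1] = 0×0 + 2×0 = 0
Result: [[2, 0], [0, 0]]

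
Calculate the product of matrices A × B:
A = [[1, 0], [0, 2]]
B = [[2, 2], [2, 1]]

Matrix multiplication:
C[0][0] = 1×2 + 0×2 = 2
C[0][1] = 1×2 + 0×1 = 2
C[1][0] = 0×2 + 2×2 = 4
C[1][1] = 0×2 + 2×1 = 2
Result: [[2, 2], [4, 2]]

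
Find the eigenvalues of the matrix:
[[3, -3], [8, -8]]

Characteristic equation: det(A - λI) = 0
λ² - (trace)λ + (det) = 0
trace = 3 + -8 = -5, det = (3)(-8) - (-3)(8) = 0
λ² - (-5)λ + (0) = 0
λ = (-5 ± √((-5)² - 4·(0))) / 2 = (-5 ± √25) / 2
Solving: λ = -5, 0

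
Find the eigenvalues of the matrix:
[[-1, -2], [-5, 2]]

Characteristic equation: det(A - λI) = 0
λ² - (trace)λ + (det) = 0
trace = -1 + 2 = 1, det = (-1)(2) - (-2)(-5) = -12
λ² - (1)λ + (-12) = 0
λ = (1 ± √((1)² - 4·(-12))) / 2 = (1 ± √49) / 2
Solving: λ = -3, 4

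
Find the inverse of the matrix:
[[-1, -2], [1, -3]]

For [[a,b],[c,d]], inverse = (1/det)·[[d,-b],[-c,a]]
det = (-1)(-3) - (-2)(1) = 3 - -2 = 5
Inverse = (1/5)·[[-3, 2], [-1, -1]]
= [[-3/5, 2/5], [-1/5, -1/5]]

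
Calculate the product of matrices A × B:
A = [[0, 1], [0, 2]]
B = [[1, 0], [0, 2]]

Matrix multiplication:
C[0][0] = 0×1 + 1×0 = 0
C[0][1] = 0×0 + 1×2 = 2
C[1][0] = 0×1 + 2×0 = 0
C[1][1] = 0×0 + 2×2 = 4
Result: [[0, 2], [0, 4]]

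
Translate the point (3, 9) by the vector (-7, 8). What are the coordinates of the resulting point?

Translation by (-7, 8) (homogeneous matrix [[1, 0, -7], [0, 1, 8], [0, 0, 1]]):
x' = 3 + -7 = -4
y' = 9 + 8 = 17
Result: (-4, 17)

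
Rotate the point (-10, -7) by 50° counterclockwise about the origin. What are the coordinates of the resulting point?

Rotation matrix for 50°: [[cos 50°, -sin 50°], [sin 50°, cos 50°]] ≈ [[0.642788, -0.766044], [0.766044, 0.642788]]
[[0.642788, -0.766044], [0.766044, 0.642788]] × [-10, -7]ᵀ ≈ [-1.0656, -12.1600]ᵀ
Result: (-1.0656, -12.1600)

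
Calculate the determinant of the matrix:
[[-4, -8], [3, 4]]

For a 2×2 matrix [[a, b], [c, d]], det = ad - bc
det = (-4)(4) - (-8)(3) = -16 - -24 = 8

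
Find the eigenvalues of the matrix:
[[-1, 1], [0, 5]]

Characteristic equation: det(A - λI) = 0
λ² - (trace)λ + (det) = 0
trace = -1 + 5 = 4, det = (-1)(5) - (1)(0) = -5
λ² - (4)λ + (-5) = 0
λ = (4 ± √((4)² - 4·(-5))) / 2 = (4 ± √36) / 2
Solving: λ = -1, 5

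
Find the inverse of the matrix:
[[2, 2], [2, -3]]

For [[a,b],[c,d]], inverse = (1/det)·[[d,-b],[-c,a]]
det = (2)(-3) - (2)(2) = -6 - 4 = -10
Inverse = (1/-10)·[[-3, -2], [-2, 2]]
= [[3/10, 1/5], [1/5, -1/5]]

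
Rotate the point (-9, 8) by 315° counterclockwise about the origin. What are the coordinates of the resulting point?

Rotation matrix for 315°: [[cos 315°, -sin 315°], [sin 315°, cos 315°]] ≈ [[0.707107, 0.707107], [-0.707107, 0.707107]]
[[0.707107, 0.707107], [-0.707107, 0.707107]] × [-9, 8]ᵀ ≈ [-0.7071, 12.0208]ᵀ
Result: (-0.7071, 12.0208)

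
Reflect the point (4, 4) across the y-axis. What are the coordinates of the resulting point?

Reflection across y-axis: (4, 4) → (-4, 4)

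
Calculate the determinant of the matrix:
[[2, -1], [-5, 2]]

For a 2×2 matrix [[a, b], [c, d]], det = ad - bc
det = (2)(2) - (-1)(-5) = 4 - 5 = -1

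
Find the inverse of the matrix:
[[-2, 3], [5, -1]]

For [[a,b],[c,d]], inverse = (1/det)·[[d,-b],[-c,a]]
det = (-2)(-1) - (3)(5) = 2 - 15 = -13
Inverse = (1/-13)·[[-1, -3], [-5, -2]]
= [[1/13, 3/13], [5/13, 2/13]]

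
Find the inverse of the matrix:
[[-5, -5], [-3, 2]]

For [[a,b],[c,d]], inverse = (1/det)·[[d,-b],[-c,a]]
det = (-5)(2) - (-5)(-3) = -10 - 15 = -25
Inverse = (1/-25)·[[2, 5], [3, -5]]
= [[-2/25, -1/5], [-3/25, 1/5]]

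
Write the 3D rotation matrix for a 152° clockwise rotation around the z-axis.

Rotation matrix for clockwise 152° around z-axis:
A clockwise rotation by 152° is a counterclockwise rotation by -152°.
cos(-152°) = -0.8829, sin(-152°) = -0.4695
Result: [[-0.8829, 0.4695, 0], [-0.4695, -0.8829, 0], [0, 0, 1]]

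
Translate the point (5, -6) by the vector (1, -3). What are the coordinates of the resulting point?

Translation by (1, -3) (homogeneous matrix [[1, 0, 1], [0, 1, -3], [0, 0, 1]]):
x' = 5 + 1 = 6
y' = -6 + -3 = -9
Result: (6, -9)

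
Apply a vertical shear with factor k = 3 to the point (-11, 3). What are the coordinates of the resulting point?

Shear matrix for vertical shear with factor k = 3:
[[1, 0], [3, 1]]
Result: (-11, 3) → (-11, -30)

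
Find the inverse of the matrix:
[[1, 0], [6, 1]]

For [[a,b],[c,d]], inverse = (1/det)·[[d,-b],[-c,a]]
det = (1)(1) - (0)(6) = 1 - 0 = 1
Inverse = [[1, 0], [-6, 1]]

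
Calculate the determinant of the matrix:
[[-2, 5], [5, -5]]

For a 2×2 matrix [[a, b], [c, d]], det = ad - bc
det = (-2)(-5) - (5)(5) = 10 - 25 = -15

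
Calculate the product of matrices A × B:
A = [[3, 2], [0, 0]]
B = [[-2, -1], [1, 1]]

Matrix multiplication:
C[0][0] = 3×-2 + 2×1 = -4
C[0][1] = 3×-1 + 2×1 = -1
C[1][0] = 0×-2 + 0×1 = 0
C[1][1] = 0×-1 + 0×1 = 0
Result: [[-4, -1], [0, 0]]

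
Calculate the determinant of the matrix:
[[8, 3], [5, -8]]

For a 2×2 matrix [[a, b], [c, d]], det = ad - bc
det = (8)(-8) - (3)(5) = -64 - 15 = -79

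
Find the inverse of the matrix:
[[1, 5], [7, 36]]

For [[a,b],[c,d]], inverse = (1/det)·[[d,-b],[-c,a]]
det = (1)(36) - (5)(7) = 36 - 35 = 1
Inverse = [[36, -5], [-7, 1]]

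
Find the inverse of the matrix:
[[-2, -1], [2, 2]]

For [[a,b],[c,d]], inverse = (1/det)·[[d,-b],[-c,a]]
det = (-2)(2) - (-1)(2) = -4 - -2 = -2
Inverse = (1/-2)·[[2, 1], [-2, -2]]
= [[-1, -1/2], [1, 1]]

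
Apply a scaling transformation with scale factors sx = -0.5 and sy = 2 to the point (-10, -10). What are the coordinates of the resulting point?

Scaling matrix:
[[-0.50, 0], [0, 2]]
Result: (-10 × -0.5, -10 × 2) = (5, -20)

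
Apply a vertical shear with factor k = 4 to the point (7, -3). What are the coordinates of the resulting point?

Shear matrix for vertical shear with factor k = 4:
[[1, 0], [4, 1]]
Result: (7, -3) → (7, 25)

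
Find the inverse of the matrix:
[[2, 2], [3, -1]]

For [[a,b],[c,d]], inverse = (1/det)·[[d,-b],[-c,a]]
det = (2)(-1) - (2)(3) = -2 - 6 = -8
Inverse = (1/-8)·[[-1, -2], [-3, 2]]
= [[1/8, 1/4], [3/8, -1/4]]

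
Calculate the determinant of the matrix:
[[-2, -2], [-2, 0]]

For a 2×2 matrix [[a, b], [c, d]], det = ad - bc
det = (-2)(0) - (-2)(-2) = 0 - 4 = -4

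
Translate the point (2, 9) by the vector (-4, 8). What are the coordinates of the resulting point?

Translation by (-4, 8) (homogeneous matrix [[1, 0, -4], [0, 1, 8], [0, 0, 1]]):
x' = 2 + -4 = -2
y' = 9 + 8 = 17
Result: (-2, 17)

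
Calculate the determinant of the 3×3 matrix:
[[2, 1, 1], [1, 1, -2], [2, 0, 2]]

Expansion along first row:
det = 2·det([[1,-2],[0,2]]) - 1·det([[1,-2],[2,2]]) + 1·det([[1,1],[2,0]])
    = 2·(1·2 - -2·0) - 1·(1·2 - -2·2) + 1·(1·0 - 1·2)
    = 2·2 - 1·6 + 1·-2
    = 4 + -6 + -2 = -4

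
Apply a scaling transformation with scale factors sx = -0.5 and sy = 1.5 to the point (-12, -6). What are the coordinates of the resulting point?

Scaling matrix:
[[-0.50, 0], [0, 1.50]]
Result: (-12 × -0.5, -6 × 1.5) = (6, -9)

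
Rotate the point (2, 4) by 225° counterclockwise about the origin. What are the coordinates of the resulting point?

Rotation matrix for 225°: [[cos 225°, -sin 225°], [sin 225°, cos 225°]] ≈ [[-0.707107, 0.707107], [-0.707107, -0.707107]]
[[-0.707107, 0.707107], [-0.707107, -0.707107]] × [2, 4]ᵀ ≈ [1.4142, -4.2426]ᵀ
Result: (1.4142, -4.2426)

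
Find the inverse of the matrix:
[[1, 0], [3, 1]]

For [[a,b],[c,d]], inverse = (1/det)·[[d,-b],[-c,a]]
det = (1)(1) - (0)(3) = 1 - 0 = 1
Inverse = [[1, 0], [-3, 1]]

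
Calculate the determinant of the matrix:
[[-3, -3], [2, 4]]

For a 2×2 matrix [[a, b], [c, d]], det = ad - bc
det = (-3)(4) - (-3)(2) = -12 - -6 = -6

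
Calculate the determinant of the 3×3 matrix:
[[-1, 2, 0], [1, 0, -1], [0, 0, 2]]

Expansion along first row:
det = -1·det([[0,-1],[0,2]]) - 2·det([[1,-1],[0,2]]) + 0·det([[1,0],[0,0]])
    = -1·(0·2 - -1·0) - 2·(1·2 - -1·0) + 0·(1·0 - 0·0)
    = -1·0 - 2·2 + 0·0
    = 0 + -4 + 0 = -4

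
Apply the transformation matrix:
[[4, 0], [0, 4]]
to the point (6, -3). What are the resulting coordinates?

Matrix multiplication:
[[4, 0], [0, 4]] × [6, -3]ᵀ
= [(4)(6) + (0)(-3), (0)(6) + (4)(-3)]ᵀ
= [24, -12]ᵀ
Result: (24, -12)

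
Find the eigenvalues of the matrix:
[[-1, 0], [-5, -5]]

Characteristic equation: det(A - λI) = 0
λ² - (trace)λ + (det) = 0
trace = -1 + -5 = -6, det = (-1)(-5) - (0)(-5) = 5
λ² - (-6)λ + (5) = 0
λ = (-6 ± √((-6)² - 4·(5))) / 2 = (-6 ± √16) / 2
Solving: λ = -5, -1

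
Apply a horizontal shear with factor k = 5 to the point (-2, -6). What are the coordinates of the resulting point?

Shear matrix for horizontal shear with factor k = 5:
[[1, 5], [0, 1]]
Result: (-2, -6) → (-32, -6)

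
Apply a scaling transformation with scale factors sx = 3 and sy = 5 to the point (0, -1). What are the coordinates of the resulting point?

Scaling matrix:
[[3, 0], [0, 5]]
Result: (0 × 3, -1 × 5) = (0, -5)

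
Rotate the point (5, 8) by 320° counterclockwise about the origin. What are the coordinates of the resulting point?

Rotation matrix for 320°: [[cos 320°, -sin 320°], [sin 320°, cos 320°]] ≈ [[0.766044, 0.642788], [-0.642788, 0.766044]]
[[0.766044, 0.642788], [-0.642788, 0.766044]] × [5, 8]ᵀ ≈ [8.9725, 2.9144]ᵀ
Result: (8.9725, 2.9144)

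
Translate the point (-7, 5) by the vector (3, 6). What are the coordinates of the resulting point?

Translation by (3, 6) (homogeneous matrix [[1, 0, 3], [0, 1, 6], [0, 0, 1]]):
x' = -7 + 3 = -4
y' = 5 + 6 = 11
Result: (-4, 11)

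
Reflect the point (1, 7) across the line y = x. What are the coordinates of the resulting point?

Reflection across line y = x: (1, 7) → (7, 1)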